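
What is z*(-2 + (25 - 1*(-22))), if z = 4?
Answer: 180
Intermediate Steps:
z*(-2 + (25 - 1*(-22))) = 4*(-2 + (25 - 1*(-22))) = 4*(-2 + (25 + 22)) = 4*(-2 + 47) = 4*45 = 180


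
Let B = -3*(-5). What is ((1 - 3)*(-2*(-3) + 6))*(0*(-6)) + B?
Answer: 15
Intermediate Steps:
B = 15
((1 - 3)*(-2*(-3) + 6))*(0*(-6)) + B = ((1 - 3)*(-2*(-3) + 6))*(0*(-6)) + 15 = -2*(6 + 6)*0 + 15 = -2*12*0 + 15 = -24*0 + 15 = 0 + 15 = 15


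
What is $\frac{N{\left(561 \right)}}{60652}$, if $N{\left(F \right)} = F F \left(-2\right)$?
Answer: $- \frac{314721}{30326} \approx -10.378$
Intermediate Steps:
$N{\left(F \right)} = - 2 F^{2}$ ($N{\left(F \right)} = F^{2} \left(-2\right) = - 2 F^{2}$)
$\frac{N{\left(561 \right)}}{60652} = \frac{\left(-2\right) 561^{2}}{60652} = \left(-2\right) 314721 \cdot \frac{1}{60652} = \left(-629442\right) \frac{1}{60652} = - \frac{314721}{30326}$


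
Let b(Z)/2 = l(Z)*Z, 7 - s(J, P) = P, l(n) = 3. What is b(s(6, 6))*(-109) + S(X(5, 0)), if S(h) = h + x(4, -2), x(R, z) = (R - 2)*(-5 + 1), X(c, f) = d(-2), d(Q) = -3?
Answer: -665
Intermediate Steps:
s(J, P) = 7 - P
X(c, f) = -3
x(R, z) = 8 - 4*R (x(R, z) = (-2 + R)*(-4) = 8 - 4*R)
b(Z) = 6*Z (b(Z) = 2*(3*Z) = 6*Z)
S(h) = -8 + h (S(h) = h + (8 - 4*4) = h + (8 - 16) = h - 8 = -8 + h)
b(s(6, 6))*(-109) + S(X(5, 0)) = (6*(7 - 1*6))*(-109) + (-8 - 3) = (6*(7 - 6))*(-109) - 11 = (6*1)*(-109) - 11 = 6*(-109) - 11 = -654 - 11 = -665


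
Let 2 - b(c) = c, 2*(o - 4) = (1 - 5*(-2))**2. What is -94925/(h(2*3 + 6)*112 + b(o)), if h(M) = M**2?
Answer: -189850/32131 ≈ -5.9086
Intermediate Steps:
o = 129/2 (o = 4 + (1 - 5*(-2))**2/2 = 4 + (1 + 10)**2/2 = 4 + (1/2)*11**2 = 4 + (1/2)*121 = 4 + 121/2 = 129/2 ≈ 64.500)
b(c) = 2 - c
-94925/(h(2*3 + 6)*112 + b(o)) = -94925/((2*3 + 6)**2*112 + (2 - 1*129/2)) = -94925/((6 + 6)**2*112 + (2 - 129/2)) = -94925/(12**2*112 - 125/2) = -94925/(144*112 - 125/2) = -94925/(16128 - 125/2) = -94925/32131/2 = -94925*2/32131 = -189850/32131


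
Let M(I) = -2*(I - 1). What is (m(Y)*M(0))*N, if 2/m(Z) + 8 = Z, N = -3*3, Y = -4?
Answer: 3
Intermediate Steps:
N = -9
m(Z) = 2/(-8 + Z)
M(I) = 2 - 2*I (M(I) = -2*(-1 + I) = 2 - 2*I)
(m(Y)*M(0))*N = ((2/(-8 - 4))*(2 - 2*0))*(-9) = ((2/(-12))*(2 + 0))*(-9) = ((2*(-1/12))*2)*(-9) = -⅙*2*(-9) = -⅓*(-9) = 3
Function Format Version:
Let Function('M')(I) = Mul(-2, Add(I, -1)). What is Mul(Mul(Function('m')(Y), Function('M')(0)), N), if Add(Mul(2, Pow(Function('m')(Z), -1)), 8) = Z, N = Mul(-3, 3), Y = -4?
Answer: 3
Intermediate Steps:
N = -9
Function('m')(Z) = Mul(2, Pow(Add(-8, Z), -1))
Function('M')(I) = Add(2, Mul(-2, I)) (Function('M')(I) = Mul(-2, Add(-1, I)) = Add(2, Mul(-2, I)))
Mul(Mul(Function('m')(Y), Function('M')(0)), N) = Mul(Mul(Mul(2, Pow(Add(-8, -4), -1)), Add(2, Mul(-2, 0))), -9) = Mul(Mul(Mul(2, Pow(-12, -1)), Add(2, 0)), -9) = Mul(Mul(Mul(2, Rational(-1, 12)), 2), -9) = Mul(Mul(Rational(-1, 6), 2), -9) = Mul(Rational(-1, 3), -9) = 3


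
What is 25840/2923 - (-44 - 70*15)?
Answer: 3223602/2923 ≈ 1102.8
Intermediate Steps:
25840/2923 - (-44 - 70*15) = 25840*(1/2923) - (-44 - 1050) = 25840/2923 - 1*(-1094) = 25840/2923 + 1094 = 3223602/2923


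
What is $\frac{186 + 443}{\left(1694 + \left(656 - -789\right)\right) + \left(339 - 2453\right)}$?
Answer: $\frac{629}{1025} \approx 0.61366$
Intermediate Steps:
$\frac{186 + 443}{\left(1694 + \left(656 - -789\right)\right) + \left(339 - 2453\right)} = \frac{629}{\left(1694 + \left(656 + 789\right)\right) - 2114} = \frac{629}{\left(1694 + 1445\right) - 2114} = \frac{629}{3139 - 2114} = \frac{629}{1025}$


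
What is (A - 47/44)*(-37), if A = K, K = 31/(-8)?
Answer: 16095/88 ≈ 182.90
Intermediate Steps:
K = -31/8 (K = 31*(-⅛) = -31/8 ≈ -3.8750)
A = -31/8 ≈ -3.8750
(A - 47/44)*(-37) = (-31/8 - 47/44)*(-37) = -435/88*(-37) = 16095/88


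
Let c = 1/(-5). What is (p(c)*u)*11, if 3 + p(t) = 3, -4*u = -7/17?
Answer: 0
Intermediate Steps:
u = 7/68 (u = -(-7)/(4*17) = -¼*(-7/17) = 7/68 ≈ 0.10294)
c = -⅕ ≈ -0.20000
p(t) = 0 (p(t) = -3 + 3 = 0)
(p(c)*u)*11 = (0*(7/68))*11 = 0*11 = 0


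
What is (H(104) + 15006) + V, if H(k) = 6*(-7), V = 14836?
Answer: 29800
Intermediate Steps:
H(k) = -42
(H(104) + 15006) + V = (-42 + 15006) + 14836 = 14964 + 14836 = 29800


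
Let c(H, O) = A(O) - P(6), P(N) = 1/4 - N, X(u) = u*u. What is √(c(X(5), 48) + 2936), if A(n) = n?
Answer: √11959/2 ≈ 54.679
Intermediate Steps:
X(u) = u²
P(N) = ¼ - N
c(H, O) = 23/4 + O (c(H, O) = O - (¼ - 1*6) = O - (¼ - 6) = O - 1*(-23/4) = O + 23/4 = 23/4 + O)
√(c(X(5), 48) + 2936) = √((23/4 + 48) + 2936) = √(215/4 + 2936) = √(11959/4) = √11959/2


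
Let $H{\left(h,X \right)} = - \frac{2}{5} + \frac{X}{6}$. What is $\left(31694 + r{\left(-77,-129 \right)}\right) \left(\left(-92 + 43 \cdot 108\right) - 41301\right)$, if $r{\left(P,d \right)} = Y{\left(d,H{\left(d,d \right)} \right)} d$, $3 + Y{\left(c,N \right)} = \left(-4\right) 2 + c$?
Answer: $-1828409746$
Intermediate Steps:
$H{\left(h,X \right)} = - \frac{2}{5} + \frac{X}{6}$ ($H{\left(h,X \right)} = \left(-2\right) \frac{1}{5} + X \frac{1}{6} = - \frac{2}{5} + \frac{X}{6}$)
$Y{\left(c,N \right)} = -11 + c$ ($Y{\left(c,N \right)} = -3 + \left(\left(-4\right) 2 + c\right) = -3 + \left(-8 + c\right) = -11 + c$)
$r{\left(P,d \right)} = d \left(-11 + d\right)$ ($r{\left(P,d \right)} = \left(-11 + d\right) d = d \left(-11 + d\right)$)
$\left(31694 + r{\left(-77,-129 \right)}\right) \left(\left(-92 + 43 \cdot 108\right) - 41301\right) = \left(31694 - 129 \left(-11 - 129\right)\right) \left(\left(-92 + 43 \cdot 108\right) - 41301\right) = \left(31694 - -18060\right) \left(\left(-92 + 4644\right) - 41301\right) = \left(31694 + 18060\right) \left(4552 - 41301\right) = 49754 \left(-36749\right) = -1828409746$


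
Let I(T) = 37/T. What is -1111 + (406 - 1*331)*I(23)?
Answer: -22778/23 ≈ -990.35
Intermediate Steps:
-1111 + (406 - 1*331)*I(23) = -1111 + (406 - 1*331)*(37/23) = -1111 + (406 - 331)*(37*(1/23)) = -1111 + 75*(37/23) = -1111 + 2775/23 = -22778/23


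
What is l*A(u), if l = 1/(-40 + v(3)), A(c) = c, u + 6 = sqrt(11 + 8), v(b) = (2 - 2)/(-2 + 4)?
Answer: 3/20 - sqrt(19)/40 ≈ 0.041028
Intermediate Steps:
v(b) = 0 (v(b) = 0/2 = 0*(1/2) = 0)
u = -6 + sqrt(19) (u = -6 + sqrt(11 + 8) = -6 + sqrt(19) ≈ -1.6411)
l = -1/40 (l = 1/(-40 + 0) = 1/(-40) = -1/40 ≈ -0.025000)
l*A(u) = -(-6 + sqrt(19))/40 = 3/20 - sqrt(19)/40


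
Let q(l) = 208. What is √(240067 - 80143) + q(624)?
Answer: 208 + 2*√39981 ≈ 607.91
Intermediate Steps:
√(240067 - 80143) + q(624) = √(240067 - 80143) + 208 = √159924 + 208 = 2*√39981 + 208 = 208 + 2*√39981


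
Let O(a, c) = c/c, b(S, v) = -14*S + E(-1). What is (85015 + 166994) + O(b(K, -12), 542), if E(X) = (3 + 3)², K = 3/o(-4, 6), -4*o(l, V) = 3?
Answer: 252010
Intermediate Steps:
o(l, V) = -¾ (o(l, V) = -¼*3 = -¾)
K = -4 (K = 3/(-¾) = 3*(-4/3) = -4)
E(X) = 36 (E(X) = 6² = 36)
b(S, v) = 36 - 14*S (b(S, v) = -14*S + 36 = 36 - 14*S)
O(a, c) = 1
(85015 + 166994) + O(b(K, -12), 542) = (85015 + 166994) + 1 = 252009 + 1 = 252010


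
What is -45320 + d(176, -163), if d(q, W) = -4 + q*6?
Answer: -44268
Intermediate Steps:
d(q, W) = -4 + 6*q
-45320 + d(176, -163) = -45320 + (-4 + 6*176) = -45320 + (-4 + 1056) = -45320 + 1052 = -44268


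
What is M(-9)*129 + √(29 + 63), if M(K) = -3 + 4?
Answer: 129 + 2*√23 ≈ 138.59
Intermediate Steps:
M(K) = 1
M(-9)*129 + √(29 + 63) = 1*129 + √(29 + 63) = 129 + √92 = 129 + 2*√23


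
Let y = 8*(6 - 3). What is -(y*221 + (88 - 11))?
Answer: -5381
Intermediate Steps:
y = 24 (y = 8*3 = 24)
-(y*221 + (88 - 11)) = -(24*221 + (88 - 11)) = -(5304 + 77) = -1*5381 = -5381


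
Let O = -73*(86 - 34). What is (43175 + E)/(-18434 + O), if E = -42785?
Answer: -1/57 ≈ -0.017544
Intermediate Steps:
O = -3796 (O = -73*52 = -3796)
(43175 + E)/(-18434 + O) = (43175 - 42785)/(-18434 - 3796) = 390/(-22230) = 390*(-1/22230) = -1/57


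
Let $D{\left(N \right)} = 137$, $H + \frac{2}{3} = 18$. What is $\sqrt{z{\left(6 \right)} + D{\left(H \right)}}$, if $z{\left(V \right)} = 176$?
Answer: $\sqrt{313} \approx 17.692$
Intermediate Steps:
$H = \frac{52}{3}$ ($H = - \frac{2}{3} + 18 = \frac{52}{3} \approx 17.333$)
$\sqrt{z{\left(6 \right)} + D{\left(H \right)}} = \sqrt{176 + 137} = \sqrt{313}$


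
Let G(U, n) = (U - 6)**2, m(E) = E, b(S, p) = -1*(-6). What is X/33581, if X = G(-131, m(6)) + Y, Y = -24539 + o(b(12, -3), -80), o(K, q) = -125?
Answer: -5895/33581 ≈ -0.17555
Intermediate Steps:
b(S, p) = 6
G(U, n) = (-6 + U)**2
Y = -24664 (Y = -24539 - 125 = -24664)
X = -5895 (X = (-6 - 131)**2 - 24664 = (-137)**2 - 24664 = 18769 - 24664 = -5895)
X/33581 = -5895/33581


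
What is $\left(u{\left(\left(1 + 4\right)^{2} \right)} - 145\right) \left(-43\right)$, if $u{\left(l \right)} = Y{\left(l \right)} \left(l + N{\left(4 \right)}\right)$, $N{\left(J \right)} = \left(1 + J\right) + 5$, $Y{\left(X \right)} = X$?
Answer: $-31390$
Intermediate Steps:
$N{\left(J \right)} = 6 + J$
$u{\left(l \right)} = l \left(10 + l\right)$ ($u{\left(l \right)} = l \left(l + \left(6 + 4\right)\right) = l \left(l + 10\right) = l \left(10 + l\right)$)
$\left(u{\left(\left(1 + 4\right)^{2} \right)} - 145\right) \left(-43\right) = \left(\left(1 + 4\right)^{2} \left(10 + \left(1 + 4\right)^{2}\right) - 145\right) \left(-43\right) = \left(5^{2} \left(10 + 5^{2}\right) - 145\right) \left(-43\right) = \left(25 \left(10 + 25\right) - 145\right) \left(-43\right) = \left(25 \cdot 35 - 145\right) \left(-43\right) = \left(875 - 145\right) \left(-43\right) = 730 \left(-43\right) = -31390$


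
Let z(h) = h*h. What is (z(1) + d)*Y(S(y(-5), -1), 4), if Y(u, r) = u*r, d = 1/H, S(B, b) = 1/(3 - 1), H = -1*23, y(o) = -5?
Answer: 44/23 ≈ 1.9130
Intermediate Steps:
H = -23
S(B, b) = ½ (S(B, b) = 1/2 = ½)
z(h) = h²
d = -1/23 (d = 1/(-23) = -1/23 ≈ -0.043478)
Y(u, r) = r*u
(z(1) + d)*Y(S(y(-5), -1), 4) = (1² - 1/23)*(4*(½)) = (1 - 1/23)*2 = (22/23)*2 = 44/23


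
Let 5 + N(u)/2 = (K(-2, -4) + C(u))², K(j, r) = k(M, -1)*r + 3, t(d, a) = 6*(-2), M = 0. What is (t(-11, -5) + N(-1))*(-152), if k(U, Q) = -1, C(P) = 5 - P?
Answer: -48032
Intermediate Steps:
t(d, a) = -12
K(j, r) = 3 - r (K(j, r) = -r + 3 = 3 - r)
N(u) = -10 + 2*(12 - u)² (N(u) = -10 + 2*((3 - 1*(-4)) + (5 - u))² = -10 + 2*((3 + 4) + (5 - u))² = -10 + 2*(7 + (5 - u))² = -10 + 2*(12 - u)²)
(t(-11, -5) + N(-1))*(-152) = (-12 + (-10 + 2*(-12 - 1)²))*(-152) = (-12 + (-10 + 2*(-13)²))*(-152) = (-12 + (-10 + 2*169))*(-152) = (-12 + (-10 + 338))*(-152) = (-12 + 328)*(-152) = 316*(-152) = -48032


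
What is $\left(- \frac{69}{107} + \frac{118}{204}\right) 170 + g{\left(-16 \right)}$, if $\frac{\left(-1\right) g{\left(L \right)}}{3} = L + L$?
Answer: $\frac{27191}{321} \approx 84.707$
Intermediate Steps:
$g{\left(L \right)} = - 6 L$ ($g{\left(L \right)} = - 3 \left(L + L\right) = - 3 \cdot 2 L = - 6 L$)
$\left(- \frac{69}{107} + \frac{118}{204}\right) 170 + g{\left(-16 \right)} = \left(- \frac{69}{107} + \frac{118}{204}\right) 170 - -96 = \left(\left(-69\right) \frac{1}{107} + 118 \cdot \frac{1}{204}\right) 170 + 96 = \left(- \frac{69}{107} + \frac{59}{102}\right) 170 + 96 = \left(- \frac{725}{10914}\right) 170 + 96 = - \frac{3625}{321} + 96 = \frac{27191}{321}$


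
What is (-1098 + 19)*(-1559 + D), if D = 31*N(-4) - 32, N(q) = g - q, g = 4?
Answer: 1449097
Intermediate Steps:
N(q) = 4 - q
D = 216 (D = 31*(4 - 1*(-4)) - 32 = 31*(4 + 4) - 32 = 31*8 - 32 = 248 - 32 = 216)
(-1098 + 19)*(-1559 + D) = (-1098 + 19)*(-1559 + 216) = -1079*(-1343) = 1449097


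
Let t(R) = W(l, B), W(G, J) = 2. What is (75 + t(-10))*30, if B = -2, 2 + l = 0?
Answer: 2310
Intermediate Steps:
l = -2 (l = -2 + 0 = -2)
t(R) = 2
(75 + t(-10))*30 = (75 + 2)*30 = 77*30 = 2310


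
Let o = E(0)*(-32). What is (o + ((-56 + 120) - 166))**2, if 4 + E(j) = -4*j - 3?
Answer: 14884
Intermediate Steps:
E(j) = -7 - 4*j (E(j) = -4 + (-4*j - 3) = -4 + (-3 - 4*j) = -7 - 4*j)
o = 224 (o = (-7 - 4*0)*(-32) = (-7 + 0)*(-32) = -7*(-32) = 224)
(o + ((-56 + 120) - 166))**2 = (224 + ((-56 + 120) - 166))**2 = (224 + (64 - 166))**2 = (224 - 102)**2 = 122**2 = 14884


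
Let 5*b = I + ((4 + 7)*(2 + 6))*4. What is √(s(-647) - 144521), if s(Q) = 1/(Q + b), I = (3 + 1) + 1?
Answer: I*√1197050692954/2878 ≈ 380.16*I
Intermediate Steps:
I = 5 (I = 4 + 1 = 5)
b = 357/5 (b = (5 + ((4 + 7)*(2 + 6))*4)/5 = (5 + (11*8)*4)/5 = (5 + 88*4)/5 = (5 + 352)/5 = (⅕)*357 = 357/5 ≈ 71.400)
s(Q) = 1/(357/5 + Q) (s(Q) = 1/(Q + 357/5) = 1/(357/5 + Q))
√(s(-647) - 144521) = √(5/(357 + 5*(-647)) - 144521) = √(5/(357 - 3235) - 144521) = √(5/(-2878) - 144521) = √(5*(-1/2878) - 144521) = √(-5/2878 - 144521) = √(-415931443/2878) = I*√1197050692954/2878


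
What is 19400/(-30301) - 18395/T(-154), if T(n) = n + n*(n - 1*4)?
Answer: -6537835/4666354 ≈ -1.4011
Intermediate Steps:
T(n) = n + n*(-4 + n) (T(n) = n + n*(n - 4) = n + n*(-4 + n))
19400/(-30301) - 18395/T(-154) = 19400/(-30301) - 18395*(-1/(154*(-3 - 154))) = 19400*(-1/30301) - 18395/((-154*(-157))) = -19400/30301 - 18395/24178 = -6537835/4666354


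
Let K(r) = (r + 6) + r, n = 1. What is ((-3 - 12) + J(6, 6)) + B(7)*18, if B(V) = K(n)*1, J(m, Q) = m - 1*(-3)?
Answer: 138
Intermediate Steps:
J(m, Q) = 3 + m (J(m, Q) = m + 3 = 3 + m)
K(r) = 6 + 2*r (K(r) = (6 + r) + r = 6 + 2*r)
B(V) = 8 (B(V) = (6 + 2*1)*1 = (6 + 2)*1 = 8*1 = 8)
((-3 - 12) + J(6, 6)) + B(7)*18 = ((-3 - 12) + (3 + 6)) + 8*18 = (-15 + 9) + 144 = -6 + 144 = 138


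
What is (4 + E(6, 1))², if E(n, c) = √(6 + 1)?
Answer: (4 + √7)² ≈ 44.166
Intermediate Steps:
E(n, c) = √7
(4 + E(6, 1))² = (4 + √7)²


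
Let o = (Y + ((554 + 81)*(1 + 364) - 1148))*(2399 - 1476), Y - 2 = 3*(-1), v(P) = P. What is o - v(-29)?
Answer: 212867827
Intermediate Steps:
Y = -1 (Y = 2 + 3*(-1) = 2 - 3 = -1)
o = 212867798 (o = (-1 + ((554 + 81)*(1 + 364) - 1148))*(2399 - 1476) = (-1 + (635*365 - 1148))*923 = (-1 + (231775 - 1148))*923 = (-1 + 230627)*923 = 230626*923 = 212867798)
o - v(-29) = 212867798 - 1*(-29) = 212867798 + 29 = 212867827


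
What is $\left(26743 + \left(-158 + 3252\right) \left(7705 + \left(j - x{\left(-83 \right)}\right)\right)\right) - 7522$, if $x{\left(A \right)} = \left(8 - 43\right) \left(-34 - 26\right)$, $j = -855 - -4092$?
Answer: $27376369$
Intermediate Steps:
$j = 3237$ ($j = -855 + 4092 = 3237$)
$x{\left(A \right)} = 2100$ ($x{\left(A \right)} = \left(-35\right) \left(-60\right) = 2100$)
$\left(26743 + \left(-158 + 3252\right) \left(7705 + \left(j - x{\left(-83 \right)}\right)\right)\right) - 7522 = \left(26743 + \left(-158 + 3252\right) \left(7705 + \left(3237 - 2100\right)\right)\right) - 7522 = \left(26743 + 3094 \left(7705 + \left(3237 - 2100\right)\right)\right) - 7522 = \left(26743 + 3094 \left(7705 + 1137\right)\right) - 7522 = \left(26743 + 3094 \cdot 8842\right) - 7522 = \left(26743 + 27357148\right) - 7522 = 27383891 - 7522 = 27376369$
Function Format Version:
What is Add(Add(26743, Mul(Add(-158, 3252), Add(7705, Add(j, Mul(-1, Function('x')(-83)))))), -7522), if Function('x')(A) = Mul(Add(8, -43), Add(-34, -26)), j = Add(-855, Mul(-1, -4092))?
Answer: 27376369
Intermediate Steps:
j = 3237 (j = Add(-855, 4092) = 3237)
Function('x')(A) = 2100 (Function('x')(A) = Mul(-35, -60) = 2100)
Add(Add(26743, Mul(Add(-158, 3252), Add(7705, Add(j, Mul(-1, Function('x')(-83)))))), -7522) = Add(Add(26743, Mul(Add(-158, 3252), Add(7705, Add(3237, Mul(-1, 2100))))), -7522) = Add(Add(26743, Mul(3094, Add(7705, Add(3237, -2100)))), -7522) = Add(Add(26743, Mul(3094, Add(7705, 1137))), -7522) = Add(Add(26743, Mul(3094, 8842)), -7522) = Add(Add(26743, 27357148), -7522) = Add(27383891, -7522) = 27376369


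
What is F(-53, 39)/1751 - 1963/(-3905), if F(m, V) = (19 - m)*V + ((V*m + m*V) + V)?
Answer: -1588522/6837655 ≈ -0.23232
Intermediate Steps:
F(m, V) = V + V*(19 - m) + 2*V*m (F(m, V) = V*(19 - m) + ((V*m + V*m) + V) = V*(19 - m) + (2*V*m + V) = V*(19 - m) + (V + 2*V*m) = V + V*(19 - m) + 2*V*m)
F(-53, 39)/1751 - 1963/(-3905) = (39*(20 - 53))/1751 - 1963/(-3905) = (39*(-33))*(1/1751) - 1963*(-1/3905) = -1287*1/1751 + 1963/3905 = -1287/1751 + 1963/3905 = -1588522/6837655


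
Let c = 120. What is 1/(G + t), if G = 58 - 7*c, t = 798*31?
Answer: 1/23956 ≈ 4.1743e-5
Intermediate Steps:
t = 24738
G = -782 (G = 58 - 7*120 = 58 - 840 = -782)
1/(G + t) = 1/(-782 + 24738) = 1/23956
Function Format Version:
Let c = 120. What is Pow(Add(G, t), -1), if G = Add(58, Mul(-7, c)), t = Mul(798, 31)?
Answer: Rational(1, 23956) ≈ 4.1743e-5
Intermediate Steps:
t = 24738
G = -782 (G = Add(58, Mul(-7, 120)) = Add(58, -840) = -782)
Pow(Add(G, t), -1) = Pow(Add(-782, 24738), -1) = Pow(23956, -1) = Rational(1, 23956)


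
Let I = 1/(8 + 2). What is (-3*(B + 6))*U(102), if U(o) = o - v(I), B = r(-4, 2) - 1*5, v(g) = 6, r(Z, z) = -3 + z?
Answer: 0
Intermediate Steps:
I = ⅒ (I = 1/10 = ⅒ ≈ 0.10000)
B = -6 (B = (-3 + 2) - 1*5 = -1 - 5 = -6)
U(o) = -6 + o (U(o) = o - 1*6 = o - 6 = -6 + o)
(-3*(B + 6))*U(102) = (-3*(-6 + 6))*(-6 + 102) = -3*0*96 = 0*96 = 0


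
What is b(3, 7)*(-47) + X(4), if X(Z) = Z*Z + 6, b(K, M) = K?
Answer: -119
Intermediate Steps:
X(Z) = 6 + Z**2 (X(Z) = Z**2 + 6 = 6 + Z**2)
b(3, 7)*(-47) + X(4) = 3*(-47) + (6 + 4**2) = -141 + (6 + 16) = -141 + 22 = -119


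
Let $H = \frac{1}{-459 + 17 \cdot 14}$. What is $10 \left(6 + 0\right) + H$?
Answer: $\frac{13259}{221} \approx 59.995$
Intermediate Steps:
$H = - \frac{1}{221}$ ($H = \frac{1}{-459 + 238} = \frac{1}{-221} = - \frac{1}{221} \approx -0.0045249$)
$10 \left(6 + 0\right) + H = 10 \left(6 + 0\right) - \frac{1}{221} = 10 \cdot 6 - \frac{1}{221} = 60 - \frac{1}{221} = \frac{13259}{221}$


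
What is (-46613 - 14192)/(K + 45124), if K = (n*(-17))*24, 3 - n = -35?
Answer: -12161/5924 ≈ -2.0528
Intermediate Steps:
n = 38 (n = 3 - 1*(-35) = 3 + 35 = 38)
K = -15504 (K = (38*(-17))*24 = -646*24 = -15504)
(-46613 - 14192)/(K + 45124) = (-46613 - 14192)/(-15504 + 45124) = -60805/29620 = -60805*1/29620 = -12161/5924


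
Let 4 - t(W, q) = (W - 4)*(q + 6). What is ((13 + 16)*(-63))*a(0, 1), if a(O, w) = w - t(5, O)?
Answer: -5481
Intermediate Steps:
t(W, q) = 4 - (-4 + W)*(6 + q) (t(W, q) = 4 - (W - 4)*(q + 6) = 4 - (-4 + W)*(6 + q))
a(O, w) = 2 + O + w (a(O, w) = w - (28 - 6*5 + 4*O - 1*5*O) = w - (28 - 30 + 4*O - 5*O) = w - (-2 - O) = w + (2 + O) = 2 + O + w)
((13 + 16)*(-63))*a(0, 1) = ((13 + 16)*(-63))*(2 + 0 + 1) = (29*(-63))*3 = -1827*3 = -5481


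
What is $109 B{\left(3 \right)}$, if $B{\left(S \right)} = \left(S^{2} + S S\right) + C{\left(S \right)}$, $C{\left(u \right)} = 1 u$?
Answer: $2289$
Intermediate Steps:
$C{\left(u \right)} = u$
$B{\left(S \right)} = S + 2 S^{2}$ ($B{\left(S \right)} = \left(S^{2} + S S\right) + S = \left(S^{2} + S^{2}\right) + S = 2 S^{2} + S = S + 2 S^{2}$)
$109 B{\left(3 \right)} = 109 \cdot 3 \left(1 + 2 \cdot 3\right) = 109 \cdot 3 \left(1 + 6\right) = 109 \cdot 3 \cdot 7 = 109 \cdot 21 = 2289$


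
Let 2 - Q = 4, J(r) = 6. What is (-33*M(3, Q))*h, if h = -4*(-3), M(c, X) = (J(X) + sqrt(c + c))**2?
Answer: -16632 - 4752*sqrt(6) ≈ -28272.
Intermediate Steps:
Q = -2 (Q = 2 - 1*4 = 2 - 4 = -2)
M(c, X) = (6 + sqrt(2)*sqrt(c))**2 (M(c, X) = (6 + sqrt(c + c))**2 = (6 + sqrt(2*c))**2 = (6 + sqrt(2)*sqrt(c))**2)
h = 12
(-33*M(3, Q))*h = -33*(6 + sqrt(2)*sqrt(3))**2*12 = -33*(6 + sqrt(6))**2*12 = -396*(6 + sqrt(6))**2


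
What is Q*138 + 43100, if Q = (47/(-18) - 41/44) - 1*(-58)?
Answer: 3340595/66 ≈ 50615.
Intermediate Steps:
Q = 21565/396 (Q = (47*(-1/18) - 41*1/44) + 58 = (-47/18 - 41/44) + 58 = -1403/396 + 58 = 21565/396 ≈ 54.457)
Q*138 + 43100 = (21565/396)*138 + 43100 = 495995/66 + 43100 = 3340595/66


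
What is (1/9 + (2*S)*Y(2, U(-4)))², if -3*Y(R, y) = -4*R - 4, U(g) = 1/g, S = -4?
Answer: 82369/81 ≈ 1016.9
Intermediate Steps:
Y(R, y) = 4/3 + 4*R/3 (Y(R, y) = -(-4*R - 4)/3 = -(-4 - 4*R)/3 = 4/3 + 4*R/3)
(1/9 + (2*S)*Y(2, U(-4)))² = (1/9 + (2*(-4))*(4/3 + (4/3)*2))² = (⅑ - 8*(4/3 + 8/3))² = (⅑ - 8*4)² = (⅑ - 32)² = (-287/9)² = 82369/81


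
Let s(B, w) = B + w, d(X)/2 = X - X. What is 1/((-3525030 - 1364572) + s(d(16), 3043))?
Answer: -1/4886559 ≈ -2.0464e-7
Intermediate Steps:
d(X) = 0 (d(X) = 2*(X - X) = 2*0 = 0)
1/((-3525030 - 1364572) + s(d(16), 3043)) = 1/((-3525030 - 1364572) + (0 + 3043)) = 1/(-4889602 + 3043) = 1/(-4886559) = -1/4886559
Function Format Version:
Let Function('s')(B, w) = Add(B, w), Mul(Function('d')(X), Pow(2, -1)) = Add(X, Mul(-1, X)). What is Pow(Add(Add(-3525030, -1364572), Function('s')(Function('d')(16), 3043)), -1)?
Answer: Rational(-1, 4886559) ≈ -2.0464e-7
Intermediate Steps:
Function('d')(X) = 0 (Function('d')(X) = Mul(2, Add(X, Mul(-1, X))) = Mul(2, 0) = 0)
Pow(Add(Add(-3525030, -1364572), Function('s')(Function('d')(16), 3043)), -1) = Pow(Add(Add(-3525030, -1364572), Add(0, 3043)), -1) = Pow(Add(-4889602, 3043), -1) = Pow(-4886559, -1) = Rational(-1, 4886559)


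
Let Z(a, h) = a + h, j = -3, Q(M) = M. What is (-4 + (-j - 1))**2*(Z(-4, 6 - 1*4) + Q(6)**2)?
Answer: 136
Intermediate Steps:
(-4 + (-j - 1))**2*(Z(-4, 6 - 1*4) + Q(6)**2) = (-4 + (-1*(-3) - 1))**2*((-4 + (6 - 1*4)) + 6**2) = (-4 + (3 - 1))**2*((-4 + (6 - 4)) + 36) = (-4 + 2)**2*((-4 + 2) + 36) = (-2)**2*(-2 + 36) = 4*34 = 136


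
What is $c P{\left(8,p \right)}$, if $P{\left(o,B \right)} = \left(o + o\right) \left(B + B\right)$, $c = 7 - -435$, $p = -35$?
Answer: $-495040$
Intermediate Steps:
$c = 442$ ($c = 7 + 435 = 442$)
$P{\left(o,B \right)} = 4 B o$ ($P{\left(o,B \right)} = 2 o 2 B = 4 B o$)
$c P{\left(8,p \right)} = 442 \cdot 4 \left(-35\right) 8 = 442 \left(-1120\right) = -495040$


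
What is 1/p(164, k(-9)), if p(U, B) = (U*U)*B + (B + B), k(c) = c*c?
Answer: 1/2178738 ≈ 4.5898e-7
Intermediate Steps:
k(c) = c²
p(U, B) = 2*B + B*U² (p(U, B) = U²*B + 2*B = B*U² + 2*B = 2*B + B*U²)
1/p(164, k(-9)) = 1/((-9)²*(2 + 164²)) = 1/(81*(2 + 26896)) = 1/(81*26898) = 1/2178738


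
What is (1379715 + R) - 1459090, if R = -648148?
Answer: -727523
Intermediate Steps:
(1379715 + R) - 1459090 = (1379715 - 648148) - 1459090 = 731567 - 1459090 = -727523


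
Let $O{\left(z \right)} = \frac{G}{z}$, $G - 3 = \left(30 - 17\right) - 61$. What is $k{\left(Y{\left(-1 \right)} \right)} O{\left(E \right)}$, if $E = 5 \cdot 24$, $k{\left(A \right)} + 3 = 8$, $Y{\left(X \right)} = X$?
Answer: $- \frac{15}{8} \approx -1.875$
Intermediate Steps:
$k{\left(A \right)} = 5$ ($k{\left(A \right)} = -3 + 8 = 5$)
$G = -45$ ($G = 3 + \left(\left(30 - 17\right) - 61\right) = 3 + \left(13 - 61\right) = 3 - 48 = -45$)
$E = 120$
$O{\left(z \right)} = - \frac{45}{z}$
$k{\left(Y{\left(-1 \right)} \right)} O{\left(E \right)} = 5 \left(- \frac{45}{120}\right) = 5 \left(\left(-45\right) \frac{1}{120}\right) = 5 \left(- \frac{3}{8}\right) = - \frac{15}{8}$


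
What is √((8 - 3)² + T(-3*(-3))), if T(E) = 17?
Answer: √42 ≈ 6.4807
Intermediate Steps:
√((8 - 3)² + T(-3*(-3))) = √((8 - 3)² + 17) = √(5² + 17) = √(25 + 17) = √42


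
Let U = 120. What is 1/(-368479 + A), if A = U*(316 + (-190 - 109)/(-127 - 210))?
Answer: -337/111362503 ≈ -3.0262e-6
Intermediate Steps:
A = 12814920/337 (A = 120*(316 + (-190 - 109)/(-127 - 210)) = 120*(316 - 299/(-337)) = 120*(316 - 299*(-1/337)) = 120*(316 + 299/337) = 120*(106791/337) = 12814920/337 ≈ 38027.)
1/(-368479 + A) = 1/(-368479 + 12814920/337) = 1/(-111362503/337) = -337/111362503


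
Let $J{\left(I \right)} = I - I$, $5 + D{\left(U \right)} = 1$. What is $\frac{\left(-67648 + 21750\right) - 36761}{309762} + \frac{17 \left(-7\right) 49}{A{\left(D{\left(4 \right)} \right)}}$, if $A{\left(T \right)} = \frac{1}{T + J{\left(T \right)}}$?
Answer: $\frac{2408268743}{103254} \approx 23324.0$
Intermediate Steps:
$D{\left(U \right)} = -4$ ($D{\left(U \right)} = -5 + 1 = -4$)
$J{\left(I \right)} = 0$
$A{\left(T \right)} = \frac{1}{T}$ ($A{\left(T \right)} = \frac{1}{T + 0} = \frac{1}{T}$)
$\frac{\left(-67648 + 21750\right) - 36761}{309762} + \frac{17 \left(-7\right) 49}{A{\left(D{\left(4 \right)} \right)}} = \frac{\left(-67648 + 21750\right) - 36761}{309762} + \frac{17 \left(-7\right) 49}{\frac{1}{-4}} = \left(-45898 - 36761\right) \frac{1}{309762} + \frac{\left(-119\right) 49}{- \frac{1}{4}} = \left(-82659\right) \frac{1}{309762} - -23324 = - \frac{27553}{103254} + 23324 = \frac{2408268743}{103254}$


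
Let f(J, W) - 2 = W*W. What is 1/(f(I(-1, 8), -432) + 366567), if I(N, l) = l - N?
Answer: 1/553193 ≈ 1.8077e-6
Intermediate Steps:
f(J, W) = 2 + W² (f(J, W) = 2 + W*W = 2 + W²)
1/(f(I(-1, 8), -432) + 366567) = 1/((2 + (-432)²) + 366567) = 1/((2 + 186624) + 366567) = 1/(186626 + 366567) = 1/553193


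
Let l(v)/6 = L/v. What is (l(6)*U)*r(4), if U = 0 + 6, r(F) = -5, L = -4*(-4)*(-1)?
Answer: 480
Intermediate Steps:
L = -16 (L = 16*(-1) = -16)
l(v) = -96/v (l(v) = 6*(-16/v) = -96/v)
U = 6
(l(6)*U)*r(4) = (-96/6*6)*(-5) = (-96*⅙*6)*(-5) = -16*6*(-5) = -96*(-5) = 480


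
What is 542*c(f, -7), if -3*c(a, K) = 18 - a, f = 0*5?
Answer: -3252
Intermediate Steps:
f = 0
c(a, K) = -6 + a/3 (c(a, K) = -(18 - a)/3 = -6 + a/3)
542*c(f, -7) = 542*(-6 + (⅓)*0) = 542*(-6 + 0) = 542*(-6) = -3252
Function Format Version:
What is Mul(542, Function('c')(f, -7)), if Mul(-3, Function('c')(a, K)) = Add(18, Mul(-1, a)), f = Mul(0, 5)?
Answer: -3252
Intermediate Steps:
f = 0
Function('c')(a, K) = Add(-6, Mul(Rational(1, 3), a)) (Function('c')(a, K) = Mul(Rational(-1, 3), Add(18, Mul(-1, a))) = Add(-6, Mul(Rational(1, 3), a)))
Mul(542, Function('c')(f, -7)) = Mul(542, Add(-6, Mul(Rational(1, 3), 0))) = Mul(542, Add(-6, 0)) = Mul(542, -6) = -3252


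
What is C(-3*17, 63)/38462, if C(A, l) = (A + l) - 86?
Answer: -37/19231 ≈ -0.0019240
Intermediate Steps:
C(A, l) = -86 + A + l
C(-3*17, 63)/38462 = (-86 - 3*17 + 63)/38462 = (-86 - 51 + 63)*(1/38462) = -74*1/38462 = -37/19231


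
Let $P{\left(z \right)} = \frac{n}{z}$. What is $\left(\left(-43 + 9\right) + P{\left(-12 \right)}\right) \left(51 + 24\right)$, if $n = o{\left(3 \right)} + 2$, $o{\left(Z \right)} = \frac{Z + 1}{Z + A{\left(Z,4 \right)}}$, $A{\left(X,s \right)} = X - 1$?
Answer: $- \frac{5135}{2} \approx -2567.5$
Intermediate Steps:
$A{\left(X,s \right)} = -1 + X$ ($A{\left(X,s \right)} = X - 1 = -1 + X$)
$o{\left(Z \right)} = \frac{1 + Z}{-1 + 2 Z}$ ($o{\left(Z \right)} = \frac{Z + 1}{Z + \left(-1 + Z\right)} = \frac{1 + Z}{-1 + 2 Z}$)
$n = \frac{14}{5}$ ($n = \frac{1 + 3}{-1 + 2 \cdot 3} + 2 = \frac{1}{-1 + 6} \cdot 4 + 2 = \frac{1}{5} \cdot 4 + 2 = \frac{4}{5} + 2 = \frac{14}{5} \approx 2.8$)
$P{\left(z \right)} = \frac{14}{5 z}$
$\left(\left(-43 + 9\right) + P{\left(-12 \right)}\right) \left(51 + 24\right) = \left(\left(-43 + 9\right) + \frac{14}{5 \left(-12\right)}\right) \left(51 + 24\right) = \left(-34 + \frac{14}{5} \left(- \frac{1}{12}\right)\right) 75 = \left(-34 - \frac{7}{30}\right) 75 = \left(- \frac{1027}{30}\right) 75 = - \frac{5135}{2}$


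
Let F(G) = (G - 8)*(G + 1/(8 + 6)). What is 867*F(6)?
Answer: -73695/7 ≈ -10528.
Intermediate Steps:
F(G) = (-8 + G)*(1/14 + G) (F(G) = (-8 + G)*(G + 1/14) = (-8 + G)*(1/14 + G))
867*F(6) = 867*(-4/7 + 6**2 - 111/14*6) = 867*(-4/7 + 36 - 333/7) = 867*(-85/7) = -73695/7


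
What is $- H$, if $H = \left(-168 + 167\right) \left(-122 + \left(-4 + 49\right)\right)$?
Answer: $-77$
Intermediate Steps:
$H = 77$ ($H = - (-122 + 45) = \left(-1\right) \left(-77\right) = 77$)
$- H = \left(-1\right) 77 = -77$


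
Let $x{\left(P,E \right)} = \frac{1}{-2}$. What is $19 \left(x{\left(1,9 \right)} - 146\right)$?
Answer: $- \frac{5567}{2} \approx -2783.5$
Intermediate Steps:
$x{\left(P,E \right)} = - \frac{1}{2}$
$19 \left(x{\left(1,9 \right)} - 146\right) = 19 \left(- \frac{1}{2} - 146\right) = 19 \left(- \frac{293}{2}\right) = - \frac{5567}{2}$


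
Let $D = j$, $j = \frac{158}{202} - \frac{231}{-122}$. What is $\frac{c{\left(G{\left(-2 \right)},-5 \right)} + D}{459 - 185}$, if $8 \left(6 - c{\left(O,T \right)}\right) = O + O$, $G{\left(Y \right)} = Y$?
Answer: $\frac{56531}{1688114} \approx 0.033488$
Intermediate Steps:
$c{\left(O,T \right)} = 6 - \frac{O}{4}$ ($c{\left(O,T \right)} = 6 - \frac{O + O}{8} = 6 - \frac{2 O}{8} = 6 - \frac{O}{4}$)
$j = \frac{32969}{12322}$ ($j = 158 \cdot \frac{1}{202} - - \frac{231}{122} = \frac{79}{101} + \frac{231}{122} = \frac{32969}{12322} \approx 2.6756$)
$D = \frac{32969}{12322} \approx 2.6756$
$\frac{c{\left(G{\left(-2 \right)},-5 \right)} + D}{459 - 185} = \frac{\left(6 - - \frac{1}{2}\right) + \frac{32969}{12322}}{459 - 185} = \frac{\left(6 + \frac{1}{2}\right) + \frac{32969}{12322}}{274} = \left(\frac{13}{2} + \frac{32969}{12322}\right) \frac{1}{274} = \frac{56531}{6161} \cdot \frac{1}{274} = \frac{56531}{1688114}$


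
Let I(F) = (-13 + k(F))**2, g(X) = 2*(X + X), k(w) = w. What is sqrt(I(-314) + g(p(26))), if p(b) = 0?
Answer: 327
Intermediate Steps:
g(X) = 4*X (g(X) = 2*(2*X) = 4*X)
I(F) = (-13 + F)**2
sqrt(I(-314) + g(p(26))) = sqrt((-13 - 314)**2 + 4*0) = sqrt((-327)**2 + 0) = sqrt(106929 + 0) = sqrt(106929) = 327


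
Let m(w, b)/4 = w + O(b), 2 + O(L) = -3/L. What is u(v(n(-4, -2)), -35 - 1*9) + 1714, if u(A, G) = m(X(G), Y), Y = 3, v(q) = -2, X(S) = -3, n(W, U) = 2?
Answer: 1690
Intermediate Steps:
O(L) = -2 - 3/L
m(w, b) = -8 - 12/b + 4*w (m(w, b) = 4*(w + (-2 - 3/b)) = 4*(-2 + w - 3/b) = -8 - 12/b + 4*w)
u(A, G) = -24 (u(A, G) = -8 - 12/3 + 4*(-3) = -8 - 12*⅓ - 12 = -8 - 4 - 12 = -24)
u(v(n(-4, -2)), -35 - 1*9) + 1714 = -24 + 1714 = 1690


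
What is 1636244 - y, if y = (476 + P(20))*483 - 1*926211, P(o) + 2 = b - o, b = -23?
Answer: 2354282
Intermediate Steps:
P(o) = -25 - o (P(o) = -2 + (-23 - o) = -25 - o)
y = -718038 (y = (476 + (-25 - 1*20))*483 - 1*926211 = (476 + (-25 - 20))*483 - 926211 = (476 - 45)*483 - 926211 = 431*483 - 926211 = 208173 - 926211 = -718038)
1636244 - y = 1636244 - 1*(-718038) = 1636244 + 718038 = 2354282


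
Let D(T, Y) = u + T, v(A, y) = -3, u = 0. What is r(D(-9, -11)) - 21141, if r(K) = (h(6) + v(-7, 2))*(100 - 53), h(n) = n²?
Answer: -19590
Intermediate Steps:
D(T, Y) = T (D(T, Y) = 0 + T = T)
r(K) = 1551 (r(K) = (6² - 3)*(100 - 53) = (36 - 3)*47 = 33*47 = 1551)
r(D(-9, -11)) - 21141 = 1551 - 21141 = -19590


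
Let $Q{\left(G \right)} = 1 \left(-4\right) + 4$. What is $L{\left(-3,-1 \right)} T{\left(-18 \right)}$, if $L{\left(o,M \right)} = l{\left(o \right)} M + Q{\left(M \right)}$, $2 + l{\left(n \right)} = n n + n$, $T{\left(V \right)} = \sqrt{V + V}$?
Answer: $- 24 i \approx - 24.0 i$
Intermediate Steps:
$T{\left(V \right)} = \sqrt{2} \sqrt{V}$ ($T{\left(V \right)} = \sqrt{2 V} = \sqrt{2} \sqrt{V}$)
$l{\left(n \right)} = -2 + n + n^{2}$ ($l{\left(n \right)} = -2 + \left(n n + n\right) = -2 + \left(n^{2} + n\right) = -2 + \left(n + n^{2}\right) = -2 + n + n^{2}$)
$Q{\left(G \right)} = 0$ ($Q{\left(G \right)} = -4 + 4 = 0$)
$L{\left(o,M \right)} = M \left(-2 + o + o^{2}\right)$ ($L{\left(o,M \right)} = \left(-2 + o + o^{2}\right) M + 0 = M \left(-2 + o + o^{2}\right) + 0 = M \left(-2 + o + o^{2}\right)$)
$L{\left(-3,-1 \right)} T{\left(-18 \right)} = - (-2 - 3 + \left(-3\right)^{2}) \sqrt{2} \sqrt{-18} = - (-2 - 3 + 9) \sqrt{2} \cdot 3 i \sqrt{2} = \left(-1\right) 4 \cdot 6 i = - 4 \cdot 6 i = - 24 i$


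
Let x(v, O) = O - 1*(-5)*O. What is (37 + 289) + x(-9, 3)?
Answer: 344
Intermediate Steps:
x(v, O) = 6*O (x(v, O) = O - (-5)*O = O + 5*O = 6*O)
(37 + 289) + x(-9, 3) = (37 + 289) + 6*3 = 326 + 18 = 344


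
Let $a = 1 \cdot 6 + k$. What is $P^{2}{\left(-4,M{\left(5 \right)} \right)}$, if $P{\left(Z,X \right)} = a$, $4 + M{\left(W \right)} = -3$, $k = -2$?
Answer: $16$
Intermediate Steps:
$a = 4$ ($a = 1 \cdot 6 - 2 = 6 - 2 = 4$)
$M{\left(W \right)} = -7$ ($M{\left(W \right)} = -4 - 3 = -7$)
$P{\left(Z,X \right)} = 4$
$P^{2}{\left(-4,M{\left(5 \right)} \right)} = 4^{2} = 16$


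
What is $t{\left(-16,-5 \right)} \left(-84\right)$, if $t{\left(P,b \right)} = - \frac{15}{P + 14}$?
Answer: $-630$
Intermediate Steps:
$t{\left(P,b \right)} = - \frac{15}{14 + P}$
$t{\left(-16,-5 \right)} \left(-84\right) = - \frac{15}{14 - 16} \left(-84\right) = - \frac{15}{-2} \left(-84\right) = \left(-15\right) \left(- \frac{1}{2}\right) \left(-84\right) = \frac{15}{2} \left(-84\right) = -630$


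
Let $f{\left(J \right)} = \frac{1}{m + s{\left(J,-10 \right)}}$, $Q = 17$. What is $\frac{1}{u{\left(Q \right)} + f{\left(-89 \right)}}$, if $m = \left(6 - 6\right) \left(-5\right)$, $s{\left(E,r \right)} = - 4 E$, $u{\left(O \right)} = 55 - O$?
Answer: $\frac{356}{13529} \approx 0.026314$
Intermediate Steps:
$m = 0$ ($m = 0 \left(-5\right) = 0$)
$f{\left(J \right)} = - \frac{1}{4 J}$ ($f{\left(J \right)} = \frac{1}{0 - 4 J} = \frac{1}{\left(-4\right) J} = - \frac{1}{4 J}$)
$\frac{1}{u{\left(Q \right)} + f{\left(-89 \right)}} = \frac{1}{\left(55 - 17\right) - \frac{1}{4 \left(-89\right)}} = \frac{1}{\left(55 - 17\right) - - \frac{1}{356}} = \frac{1}{38 + \frac{1}{356}} = \frac{1}{\frac{13529}{356}} = \frac{356}{13529}$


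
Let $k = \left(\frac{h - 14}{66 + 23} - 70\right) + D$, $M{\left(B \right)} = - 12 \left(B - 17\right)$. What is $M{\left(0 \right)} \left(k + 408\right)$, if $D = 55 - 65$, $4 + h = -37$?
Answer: $\frac{5943948}{89} \approx 66786.0$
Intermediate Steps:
$h = -41$ ($h = -4 - 37 = -41$)
$D = -10$ ($D = 55 - 65 = -10$)
$M{\left(B \right)} = 204 - 12 B$ ($M{\left(B \right)} = - 12 \left(-17 + B\right) = 204 - 12 B$)
$k = - \frac{7175}{89}$ ($k = \left(\frac{-41 - 14}{66 + 23} - 70\right) - 10 = \left(- \frac{55}{89} - 70\right) - 10 = - \frac{6285}{89} - 10 = - \frac{7175}{89} \approx -80.618$)
$M{\left(0 \right)} \left(k + 408\right) = \left(204 - 0\right) \left(- \frac{7175}{89} + 408\right) = \left(204 + 0\right) \frac{29137}{89} = 204 \cdot \frac{29137}{89} = \frac{5943948}{89}$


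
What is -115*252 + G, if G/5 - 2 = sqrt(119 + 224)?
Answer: -28970 + 35*sqrt(7) ≈ -28877.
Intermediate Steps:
G = 10 + 35*sqrt(7) (G = 10 + 5*sqrt(119 + 224) = 10 + 5*sqrt(343) = 10 + 5*(7*sqrt(7)) = 10 + 35*sqrt(7) ≈ 102.60)
-115*252 + G = -115*252 + (10 + 35*sqrt(7)) = -28980 + (10 + 35*sqrt(7)) = -28970 + 35*sqrt(7)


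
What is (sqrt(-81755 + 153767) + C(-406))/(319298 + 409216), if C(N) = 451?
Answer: 451/728514 + sqrt(18003)/364257 ≈ 0.00098742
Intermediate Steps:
(sqrt(-81755 + 153767) + C(-406))/(319298 + 409216) = (sqrt(-81755 + 153767) + 451)/(319298 + 409216) = (sqrt(72012) + 451)/728514 = (2*sqrt(18003) + 451)*(1/728514) = (451 + 2*sqrt(18003))*(1/728514) = 451/728514 + sqrt(18003)/364257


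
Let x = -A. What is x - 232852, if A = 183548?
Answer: -416400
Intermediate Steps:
x = -183548 (x = -1*183548 = -183548)
x - 232852 = -183548 - 232852 = -416400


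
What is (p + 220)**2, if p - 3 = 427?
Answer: 422500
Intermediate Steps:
p = 430 (p = 3 + 427 = 430)
(p + 220)**2 = (430 + 220)**2 = 650**2 = 422500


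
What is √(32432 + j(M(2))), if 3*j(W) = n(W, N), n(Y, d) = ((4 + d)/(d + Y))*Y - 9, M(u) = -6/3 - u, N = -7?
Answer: 3*√435985/11 ≈ 180.08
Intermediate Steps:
M(u) = -2 - u (M(u) = -6*⅓ - u = -2 - u)
n(Y, d) = -9 + Y*(4 + d)/(Y + d) (n(Y, d) = ((4 + d)/(Y + d))*Y - 9 = Y*(4 + d)/(Y + d) - 9 = -9 + Y*(4 + d)/(Y + d))
j(W) = (63 - 12*W)/(3*(-7 + W)) (j(W) = ((-9*(-7) - 5*W + W*(-7))/(W - 7))/3 = ((63 - 5*W - 7*W)/(-7 + W))/3 = ((63 - 12*W)/(-7 + W))/3 = (63 - 12*W)/(3*(-7 + W)))
√(32432 + j(M(2))) = √(32432 + (21 - 4*(-2 - 1*2))/(-7 + (-2 - 1*2))) = √(32432 + (21 - 4*(-2 - 2))/(-7 + (-2 - 2))) = √(32432 + (21 - 4*(-4))/(-7 - 4)) = √(32432 + (21 + 16)/(-11)) = √(32432 - 1/11*37) = √(32432 - 37/11) = √(356715/11) = 3*√435985/11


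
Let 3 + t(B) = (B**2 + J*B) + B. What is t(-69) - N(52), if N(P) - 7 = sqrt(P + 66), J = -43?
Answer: 7649 - sqrt(118) ≈ 7638.1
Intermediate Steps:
N(P) = 7 + sqrt(66 + P) (N(P) = 7 + sqrt(P + 66) = 7 + sqrt(66 + P))
t(B) = -3 + B**2 - 42*B (t(B) = -3 + ((B**2 - 43*B) + B) = -3 + (B**2 - 42*B) = -3 + B**2 - 42*B)
t(-69) - N(52) = (-3 + (-69)**2 - 42*(-69)) - (7 + sqrt(66 + 52)) = (-3 + 4761 + 2898) - (7 + sqrt(118)) = 7656 + (-7 - sqrt(118)) = 7649 - sqrt(118)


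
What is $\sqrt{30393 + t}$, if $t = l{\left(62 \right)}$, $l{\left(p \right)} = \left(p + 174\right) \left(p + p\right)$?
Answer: $13 \sqrt{353} \approx 244.25$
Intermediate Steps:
$l{\left(p \right)} = 2 p \left(174 + p\right)$ ($l{\left(p \right)} = \left(174 + p\right) 2 p = 2 p \left(174 + p\right)$)
$t = 29264$ ($t = 2 \cdot 62 \left(174 + 62\right) = 2 \cdot 62 \cdot 236 = 29264$)
$\sqrt{30393 + t} = \sqrt{30393 + 29264} = \sqrt{59657} = 13 \sqrt{353}$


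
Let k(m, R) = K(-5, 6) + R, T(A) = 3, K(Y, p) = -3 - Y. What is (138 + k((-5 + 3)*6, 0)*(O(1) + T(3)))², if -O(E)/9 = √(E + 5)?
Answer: 22680 - 5184*√6 ≈ 9981.8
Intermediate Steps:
O(E) = -9*√(5 + E) (O(E) = -9*√(E + 5) = -9*√(5 + E))
k(m, R) = 2 + R (k(m, R) = (-3 - 1*(-5)) + R = (-3 + 5) + R = 2 + R)
(138 + k((-5 + 3)*6, 0)*(O(1) + T(3)))² = (138 + (2 + 0)*(-9*√(5 + 1) + 3))² = (138 + 2*(-9*√6 + 3))² = (138 + 2*(3 - 9*√6))² = (138 + (6 - 18*√6))² = (144 - 18*√6)²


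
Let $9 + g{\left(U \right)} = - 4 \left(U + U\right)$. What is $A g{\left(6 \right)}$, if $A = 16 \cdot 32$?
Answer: $-29184$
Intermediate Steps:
$g{\left(U \right)} = -9 - 8 U$ ($g{\left(U \right)} = -9 - 4 \left(U + U\right) = -9 - 4 \cdot 2 U = -9 - 8 U$)
$A = 512$
$A g{\left(6 \right)} = 512 \left(-9 - 48\right) = 512 \left(-57\right) = -29184$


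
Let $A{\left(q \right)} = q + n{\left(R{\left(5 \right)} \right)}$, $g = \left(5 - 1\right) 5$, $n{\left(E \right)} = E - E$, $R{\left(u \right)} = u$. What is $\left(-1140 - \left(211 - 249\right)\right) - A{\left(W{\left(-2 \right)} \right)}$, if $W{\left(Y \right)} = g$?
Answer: $-1122$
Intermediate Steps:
$n{\left(E \right)} = 0$
$g = 20$ ($g = 4 \cdot 5 = 20$)
$W{\left(Y \right)} = 20$
$A{\left(q \right)} = q$ ($A{\left(q \right)} = q + 0 = q$)
$\left(-1140 - \left(211 - 249\right)\right) - A{\left(W{\left(-2 \right)} \right)} = \left(-1140 - \left(211 - 249\right)\right) - 20 = \left(-1140 - -38\right) - 20 = \left(-1140 + 38\right) - 20 = -1102 - 20 = -1122$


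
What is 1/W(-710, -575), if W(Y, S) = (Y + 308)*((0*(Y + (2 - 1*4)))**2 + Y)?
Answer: 1/285420 ≈ 3.5036e-6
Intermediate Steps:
W(Y, S) = Y*(308 + Y) (W(Y, S) = (308 + Y)*((0*(Y + (2 - 4)))**2 + Y) = (308 + Y)*((0*(Y - 2))**2 + Y) = (308 + Y)*((0*(-2 + Y))**2 + Y) = (308 + Y)*(0**2 + Y) = (308 + Y)*(0 + Y) = (308 + Y)*Y = Y*(308 + Y))
1/W(-710, -575) = 1/(-710*(308 - 710)) = 1/(-710*(-402)) = 1/285420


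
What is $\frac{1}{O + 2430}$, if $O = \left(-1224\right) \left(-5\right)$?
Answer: $\frac{1}{8550} \approx 0.00011696$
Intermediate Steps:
$O = 6120$
$\frac{1}{O + 2430} = \frac{1}{6120 + 2430} = \frac{1}{8550}$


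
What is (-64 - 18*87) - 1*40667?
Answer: -42297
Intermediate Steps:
(-64 - 18*87) - 1*40667 = (-64 - 1566) - 40667 = -1630 - 40667 = -42297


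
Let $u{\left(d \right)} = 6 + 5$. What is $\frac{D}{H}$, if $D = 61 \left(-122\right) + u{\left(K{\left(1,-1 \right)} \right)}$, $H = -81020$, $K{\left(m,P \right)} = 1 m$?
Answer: $\frac{7431}{81020} \approx 0.091718$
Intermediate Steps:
$K{\left(m,P \right)} = m$
$u{\left(d \right)} = 11$
$D = -7431$ ($D = 61 \left(-122\right) + 11 = -7442 + 11 = -7431$)
$\frac{D}{H} = - \frac{7431}{-81020} = \left(-7431\right) \left(- \frac{1}{81020}\right) = \frac{7431}{81020}$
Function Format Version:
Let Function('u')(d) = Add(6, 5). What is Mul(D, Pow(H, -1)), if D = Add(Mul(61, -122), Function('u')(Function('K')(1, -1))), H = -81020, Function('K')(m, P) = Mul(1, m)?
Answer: Rational(7431, 81020) ≈ 0.091718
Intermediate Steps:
Function('K')(m, P) = m
Function('u')(d) = 11
D = -7431 (D = Add(Mul(61, -122), 11) = Add(-7442, 11) = -7431)
Mul(D, Pow(H, -1)) = Mul(-7431, Pow(-81020, -1)) = Mul(-7431, Rational(-1, 81020)) = Rational(7431, 81020)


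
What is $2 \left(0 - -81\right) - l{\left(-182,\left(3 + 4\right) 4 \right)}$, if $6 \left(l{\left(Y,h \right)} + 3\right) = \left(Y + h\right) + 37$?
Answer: $\frac{369}{2} \approx 184.5$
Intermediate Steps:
$l{\left(Y,h \right)} = \frac{19}{6} + \frac{Y}{6} + \frac{h}{6}$ ($l{\left(Y,h \right)} = -3 + \frac{\left(Y + h\right) + 37}{6} = -3 + \frac{37 + Y + h}{6} = -3 + \left(\frac{37}{6} + \frac{Y}{6} + \frac{h}{6}\right) = \frac{19}{6} + \frac{Y}{6} + \frac{h}{6}$)
$2 \left(0 - -81\right) - l{\left(-182,\left(3 + 4\right) 4 \right)} = 2 \left(0 - -81\right) - \left(\frac{19}{6} + \frac{1}{6} \left(-182\right) + \frac{\left(3 + 4\right) 4}{6}\right) = 2 \left(0 + 81\right) - \left(\frac{19}{6} - \frac{91}{3} + \frac{7 \cdot 4}{6}\right) = 2 \cdot 81 - \left(\frac{19}{6} - \frac{91}{3} + \frac{1}{6} \cdot 28\right) = 162 - \left(\frac{19}{6} - \frac{91}{3} + \frac{14}{3}\right) = 162 - - \frac{45}{2} = 162 + \frac{45}{2} = \frac{369}{2}$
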